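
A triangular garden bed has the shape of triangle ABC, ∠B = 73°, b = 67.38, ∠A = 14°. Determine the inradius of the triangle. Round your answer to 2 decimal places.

The third angle is ∠C = 180° − ∠A − ∠B = 93.00°.
Law of sines: a = b·sin A/sin B ≈ 17.046.
Law of sines: c = b·sin C/sin B ≈ 70.362.
Area = ½·b·a·sin C ≈ 573.48.
Semiperimeter s = (17.046+67.38+70.362)/2 = 77.394.
Inradius = area/s = 573.48/77.394 ≈ 7.4098.

r ≈ 7.41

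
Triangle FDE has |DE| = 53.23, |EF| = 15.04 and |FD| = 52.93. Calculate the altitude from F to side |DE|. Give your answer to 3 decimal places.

h_F ≈ 14.843

Semiperimeter s = (53.23 + 15.04 + 52.93)/2 = 60.6.
Heron's formula: area = √(60.6·7.37·45.56·7.67) ≈ 395.06.
The altitude from F has length 2·area/|DE| ≈ 14.843.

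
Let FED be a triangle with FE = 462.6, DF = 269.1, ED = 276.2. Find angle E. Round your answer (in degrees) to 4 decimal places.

By the law of cosines, cos E = (FE² + ED² − DF²) / (2·FE·ED) ≈ 0.85259, so ∠E ≈ 31.51°.

31.5058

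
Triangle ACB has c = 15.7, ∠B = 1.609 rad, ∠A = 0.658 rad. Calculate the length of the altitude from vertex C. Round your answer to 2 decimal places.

h_C ≈ 12.50

The third angle is ∠C = π − ∠B − ∠A = 0.875 rad.
Law of sines: a = c·sin A/sin C ≈ 12.513.
Law of sines: b = c·sin B/sin C ≈ 20.447.
Area = ½·c·a·sin B ≈ 98.156.
The altitude from C has length 2·area/c ≈ 12.504.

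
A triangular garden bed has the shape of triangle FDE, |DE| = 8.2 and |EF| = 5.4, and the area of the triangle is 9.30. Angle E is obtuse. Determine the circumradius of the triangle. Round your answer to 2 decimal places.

R ≈ 15.83

From area = ½·|DE|·|EF|·sin E, we get sin E = 2·area/(|DE|·|EF|) ≈ 0.42005.
Taking the obtuse solution, ∠E ≈ 155.16°.
Law of cosines then gives |FD| ≈ 13.295.
Circumradius = |FD|/(2 sin E) ≈ 15.826.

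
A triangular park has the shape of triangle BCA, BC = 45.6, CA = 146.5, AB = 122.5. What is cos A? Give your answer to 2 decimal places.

cos A ≈ 0.96

By the law of cosines, cos A = (CA² + AB² − BC²) / (2·CA·AB) ≈ 0.95811, so ∠A ≈ 16.64°.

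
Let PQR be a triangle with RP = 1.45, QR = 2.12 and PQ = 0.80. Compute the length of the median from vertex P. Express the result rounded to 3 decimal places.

0.498

Median from P: ½√(2·RP² + 2·PQ² − QR²) ≈ 0.49764.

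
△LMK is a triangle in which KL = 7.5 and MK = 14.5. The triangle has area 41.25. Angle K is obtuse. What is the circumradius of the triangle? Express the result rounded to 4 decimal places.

13.3164

From area = ½·MK·KL·sin K, we get sin K = 2·area/(MK·KL) ≈ 0.75862.
Taking the obtuse solution, ∠K ≈ 130.66°.
Law of cosines then gives LM ≈ 20.204.
Circumradius = LM/(2 sin K) ≈ 13.316.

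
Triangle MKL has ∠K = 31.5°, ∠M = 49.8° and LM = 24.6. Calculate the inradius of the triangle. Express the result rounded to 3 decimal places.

The third angle is ∠L = 180° − ∠M − ∠K = 98.70°.
Law of sines: KL = LM·sin M/sin K ≈ 35.961.
Law of sines: MK = LM·sin L/sin K ≈ 46.54.
Area = ½·LM·KL·sin L ≈ 437.23.
Semiperimeter s = (35.961+24.6+46.54)/2 = 53.55.
Inradius = area/s = 437.23/53.55 ≈ 8.1648.

8.165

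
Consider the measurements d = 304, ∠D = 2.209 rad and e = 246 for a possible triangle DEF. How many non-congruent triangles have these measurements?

e·sin D = 246·sin(2.209 rad) ≈ 197.6.
Since ∠D is not acute, a triangle exists only if d > e; here d > e, so there is exactly one triangle.

1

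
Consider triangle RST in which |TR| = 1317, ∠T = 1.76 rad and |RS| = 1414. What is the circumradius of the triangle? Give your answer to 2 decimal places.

719.85

Law of sines: sin S = |TR|·sin T/|RS| ≈ 0.91478.
Since |RS| ≥ |TR|, only the acute value applies: ∠S ≈ 1.155 rad.
Then ∠R = π − ∠T − ∠S ≈ 0.227 rad.
Law of sines gives |ST| = |RS|·sin R/sin T ≈ 323.5.
Circumradius = |RS|/(2 sin T) ≈ 719.85.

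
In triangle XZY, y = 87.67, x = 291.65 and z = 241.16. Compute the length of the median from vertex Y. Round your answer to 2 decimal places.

Median from Y: ½√(2·x² + 2·z² − y²) ≈ 263.98.

m_Y ≈ 263.98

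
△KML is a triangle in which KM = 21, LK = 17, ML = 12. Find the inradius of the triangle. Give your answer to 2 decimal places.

r ≈ 4.08

Semiperimeter s = (12 + 17 + 21)/2 = 25.
Heron's formula: area = √(25·13·8·4) ≈ 101.98.
Inradius = area/s = 101.98/25 ≈ 4.0792.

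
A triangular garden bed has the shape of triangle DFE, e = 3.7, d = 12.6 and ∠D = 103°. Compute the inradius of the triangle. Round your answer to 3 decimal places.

r ≈ 1.471

Law of sines: sin E = e·sin D/d ≈ 0.28612.
Since d ≥ e, only the acute value applies: ∠E ≈ 16.63°.
Then ∠F = 180° − ∠D − ∠E ≈ 60.37°.
Law of sines gives f = d·sin F/sin D ≈ 11.241.
Area = ½·d·e·sin F ≈ 20.263.
Semiperimeter s = (12.6+11.241+3.7)/2 = 13.77.
Inradius = area/s = 20.263/13.77 ≈ 1.4715.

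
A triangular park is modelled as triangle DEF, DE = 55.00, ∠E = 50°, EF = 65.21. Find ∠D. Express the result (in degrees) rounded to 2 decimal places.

By the law of cosines, FD² = DE² + EF² − 2·DE·EF·cos E = 2666.6, so FD ≈ 51.639.
Law of cosines again: cos D = (FD² + DE² − EF²)/(2·FD·DE) ≈ 0.25337, so ∠D ≈ 75.32°.

∠D ≈ 75.32°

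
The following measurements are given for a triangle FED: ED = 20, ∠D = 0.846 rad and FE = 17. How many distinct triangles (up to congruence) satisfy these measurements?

ED·sin D = 20·sin(0.846 rad) ≈ 14.97.
Since ED sin D < FE < ED (14.97 < 17 < 20), two triangles exist.

2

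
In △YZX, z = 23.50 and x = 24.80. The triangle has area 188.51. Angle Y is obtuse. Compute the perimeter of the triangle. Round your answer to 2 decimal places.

From area = ½·z·x·sin Y, we get sin Y = 2·area/(z·x) ≈ 0.64691.
Taking the obtuse solution, ∠Y ≈ 139.69°.
Law of cosines then gives y ≈ 45.345.
Perimeter = 45.345 + 23.5 + 24.8 = 93.645.

93.64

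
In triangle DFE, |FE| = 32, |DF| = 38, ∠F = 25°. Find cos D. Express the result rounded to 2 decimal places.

By the law of cosines, |ED|² = |DF|² + |FE|² − 2·|DF|·|FE|·cos F = 263.86, so |ED| ≈ 16.244.
Law of cosines again: cos D = (|ED|² + |DF|² − |FE|²)/(2·|ED|·|DF|) ≈ 0.55395, so ∠D ≈ 56.36°.

cos D ≈ 0.55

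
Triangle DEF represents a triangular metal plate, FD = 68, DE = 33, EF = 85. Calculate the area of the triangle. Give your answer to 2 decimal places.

area ≈ 1056.41

Semiperimeter s = (85 + 68 + 33)/2 = 93.
Heron's formula: area = √(93·8·25·60) ≈ 1056.4.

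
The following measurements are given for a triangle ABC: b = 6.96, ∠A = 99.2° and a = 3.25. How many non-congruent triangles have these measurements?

0

b·sin A = 6.96·sin(99.2°) ≈ 6.87.
Since ∠A is not acute, a triangle exists only if a > b; here a ≤ b, so there is no triangle.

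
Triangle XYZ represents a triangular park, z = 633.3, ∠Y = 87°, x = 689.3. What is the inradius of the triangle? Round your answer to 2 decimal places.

By the law of cosines, y² = z² + x² − 2·z·x·cos Y = 8.3051e+05, so y ≈ 911.32.
Area = ½·z·x·sin Y ≈ 2.1797e+05.
Semiperimeter s = (689.3+911.32+633.3)/2 = 1117.
Inradius = area/s = 2.1797e+05/1117 ≈ 195.14.

195.14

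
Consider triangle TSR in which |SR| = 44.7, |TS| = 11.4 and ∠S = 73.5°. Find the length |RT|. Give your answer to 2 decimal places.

42.88

By the law of cosines, |RT|² = |TS|² + |SR|² − 2·|TS|·|SR|·cos S = 1838.6, so |RT| ≈ 42.879.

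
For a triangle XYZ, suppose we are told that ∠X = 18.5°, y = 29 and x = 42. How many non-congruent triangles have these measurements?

y·sin X = 29·sin(18.5°) ≈ 9.202.
Since x ≥ y, exactly one triangle exists.

1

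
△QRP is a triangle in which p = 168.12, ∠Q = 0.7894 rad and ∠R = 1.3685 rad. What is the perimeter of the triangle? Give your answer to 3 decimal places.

The third angle is ∠P = π − ∠Q − ∠R = 0.9837 rad.
Law of sines: q = p·sin Q/sin P ≈ 143.36.
Law of sines: r = p·sin R/sin P ≈ 197.82.
Semiperimeter s = (143.36+197.82+168.12)/2 = 254.65.
Perimeter = 143.36 + 197.82 + 168.12 = 509.3.

509.296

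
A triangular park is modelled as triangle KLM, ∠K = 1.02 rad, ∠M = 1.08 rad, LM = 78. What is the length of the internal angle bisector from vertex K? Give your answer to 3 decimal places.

t_K ≈ 69.702

The third angle is ∠L = π − ∠M − ∠K = 1.042 rad.
Law of sines: MK = LM·sin L/sin K ≈ 79.016.
Law of sines: KL = LM·sin M/sin K ≈ 80.732.
The bisector from K has length 2·MK·KL·cos(∠K/2)/(MK+KL) ≈ 69.702.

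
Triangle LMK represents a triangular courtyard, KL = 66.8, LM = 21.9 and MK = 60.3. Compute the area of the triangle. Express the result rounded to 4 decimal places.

Semiperimeter s = (60.3 + 66.8 + 21.9)/2 = 74.5.
Heron's formula: area = √(74.5·14.2·7.7·52.6) ≈ 654.58.

654.5767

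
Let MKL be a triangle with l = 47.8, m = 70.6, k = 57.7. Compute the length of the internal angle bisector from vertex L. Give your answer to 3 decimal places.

t_L ≈ 59.230

By the law of cosines, cos L = (m² + k² − l²) / (2·m·k) ≈ 0.73998, so ∠L ≈ 42.27°.
The bisector from L has length 2·m·k·cos(∠L/2)/(m+k) ≈ 59.23.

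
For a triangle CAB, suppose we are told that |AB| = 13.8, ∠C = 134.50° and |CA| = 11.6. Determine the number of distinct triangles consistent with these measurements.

1

|CA|·sin C = 11.6·sin(134.50°) ≈ 8.274.
Since ∠C is not acute, a triangle exists only if |AB| > |CA|; here |AB| > |CA|, so there is exactly one triangle.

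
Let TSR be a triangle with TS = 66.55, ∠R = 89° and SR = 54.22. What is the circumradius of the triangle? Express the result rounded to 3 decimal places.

Law of sines: sin T = SR·sin R/TS ≈ 0.81460.
Since TS ≥ SR, only the acute value applies: ∠T ≈ 54.55°.
Then ∠S = 180° − ∠R − ∠T ≈ 36.45°.
Law of sines gives RT = TS·sin S/sin R ≈ 39.547.
Circumradius = TS/(2 sin R) ≈ 33.28.

33.280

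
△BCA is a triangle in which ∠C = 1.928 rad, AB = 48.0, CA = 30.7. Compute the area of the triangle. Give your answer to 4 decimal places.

Law of sines: sin B = CA·sin C/AB ≈ 0.59921.
Since AB ≥ CA, only the acute value applies: ∠B ≈ 0.643 rad.
Then ∠A = π − ∠C − ∠B ≈ 0.571 rad.
Law of sines gives BC = AB·sin A/sin C ≈ 27.694.
Area = ½·AB·CA·sin A ≈ 398.27.

398.2685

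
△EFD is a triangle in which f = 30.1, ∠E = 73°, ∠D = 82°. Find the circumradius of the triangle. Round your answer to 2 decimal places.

R ≈ 35.61

The third angle is ∠F = 180° − ∠D − ∠E = 25.00°.
Law of sines: e = f·sin E/sin F ≈ 68.111.
Law of sines: d = f·sin D/sin F ≈ 70.53.
Circumradius = f/(2 sin F) ≈ 35.611.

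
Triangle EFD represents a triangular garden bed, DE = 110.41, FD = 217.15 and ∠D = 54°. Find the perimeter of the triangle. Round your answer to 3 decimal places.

504.081

By the law of cosines, EF² = FD² + DE² − 2·FD·DE·cos D = 31160, so EF ≈ 176.52.
Semiperimeter s = (217.15+110.41+176.52)/2 = 252.04.
Perimeter = 217.15 + 110.41 + 176.52 = 504.08.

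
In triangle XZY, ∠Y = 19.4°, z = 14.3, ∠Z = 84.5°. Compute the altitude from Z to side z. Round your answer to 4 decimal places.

The third angle is ∠X = 180° − ∠Z − ∠Y = 76.10°.
Law of sines: x = z·sin X/sin Z ≈ 13.945.
Law of sines: y = z·sin Y/sin Z ≈ 4.7719.
Area = ½·z·x·sin Y ≈ 33.12.
The altitude from Z has length 2·area/z ≈ 4.6321.

4.6321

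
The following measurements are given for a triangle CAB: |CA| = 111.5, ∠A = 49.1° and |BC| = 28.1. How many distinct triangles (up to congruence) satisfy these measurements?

|CA|·sin A = 111.5·sin(49.1°) ≈ 84.28.
Since |BC| = 28.1 < 84.28 = |CA| sin A, no triangle exists.

0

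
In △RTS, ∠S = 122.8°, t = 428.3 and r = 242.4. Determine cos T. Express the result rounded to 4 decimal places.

0.7966

By the law of cosines, s² = r² + t² − 2·r·t·cos S = 3.5468e+05, so s ≈ 595.55.
Law of cosines again: cos T = (s² + r² − t²)/(2·s·r) ≈ 0.79660, so ∠T ≈ 37.19°.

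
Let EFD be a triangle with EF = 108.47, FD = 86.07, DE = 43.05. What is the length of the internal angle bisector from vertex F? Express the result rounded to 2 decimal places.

By the law of cosines, cos F = (EF² + FD² − DE²) / (2·EF·FD) ≈ 0.92762, so ∠F ≈ 21.93°.
The bisector from F has length 2·EF·FD·cos(∠F/2)/(EF+FD) ≈ 94.228.

t_F ≈ 94.23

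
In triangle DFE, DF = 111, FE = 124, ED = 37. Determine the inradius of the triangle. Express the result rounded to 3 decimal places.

14.778

Semiperimeter s = (124 + 37 + 111)/2 = 136.
Heron's formula: area = √(136·12·99·25) ≈ 2009.8.
Inradius = area/s = 2009.8/136 ≈ 14.778.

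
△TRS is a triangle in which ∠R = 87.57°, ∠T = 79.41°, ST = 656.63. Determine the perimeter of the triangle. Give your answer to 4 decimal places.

perimeter ≈ 1450.7229

The third angle is ∠S = 180° − ∠T − ∠R = 13.02°.
Law of sines: RS = ST·sin T/sin R ≈ 646.03.
Law of sines: TR = ST·sin S/sin R ≈ 148.07.
Semiperimeter s = (646.03+656.63+148.07)/2 = 725.36.
Perimeter = 646.03 + 656.63 + 148.07 = 1450.7.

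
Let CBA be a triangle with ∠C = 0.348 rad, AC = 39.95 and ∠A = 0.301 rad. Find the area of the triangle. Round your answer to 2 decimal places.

The third angle is ∠B = π − ∠A − ∠C = 2.493 rad.
Law of sines: BA = AC·sin C/sin B ≈ 22.541.
Law of sines: CB = AC·sin A/sin B ≈ 19.597.
Area = ½·AC·BA·sin A ≈ 133.49.

133.49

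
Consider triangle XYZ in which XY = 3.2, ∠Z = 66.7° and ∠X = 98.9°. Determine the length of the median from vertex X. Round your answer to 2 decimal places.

1.59

The third angle is ∠Y = 180° − ∠Z − ∠X = 14.40°.
Law of sines: YZ = XY·sin X/sin Z ≈ 3.4422.
Law of sines: ZX = XY·sin Y/sin Z ≈ 0.86647.
Median from X: ½√(2·ZX² + 2·XY² − YZ²) ≈ 1.5916.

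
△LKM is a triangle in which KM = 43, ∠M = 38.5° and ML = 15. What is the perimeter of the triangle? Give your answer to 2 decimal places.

perimeter ≈ 90.63

By the law of cosines, LK² = KM² + ML² − 2·KM·ML·cos M = 1064.4, so LK ≈ 32.626.
Semiperimeter s = (43+15+32.626)/2 = 45.313.
Perimeter = 43 + 15 + 32.626 = 90.626.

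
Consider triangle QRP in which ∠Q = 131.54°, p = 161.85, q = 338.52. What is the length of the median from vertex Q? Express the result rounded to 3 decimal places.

79.004

Law of sines: sin P = p·sin Q/q ≈ 0.35786.
Since q ≥ p, only the acute value applies: ∠P ≈ 20.97°.
Then ∠R = 180° − ∠Q − ∠P ≈ 27.49°.
Law of sines gives r = q·sin R/sin Q ≈ 208.77.
Median from Q: ½√(2·r² + 2·p² − q²) ≈ 79.004.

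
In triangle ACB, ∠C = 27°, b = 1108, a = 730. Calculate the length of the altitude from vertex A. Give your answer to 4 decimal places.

By the law of cosines, c² = b² + a² − 2·b·a·cos C = 3.192e+05, so c ≈ 564.98.
Area = ½·b·a·sin C ≈ 1.836e+05.
The altitude from A has length 2·area/a ≈ 503.02.

h_A ≈ 503.0215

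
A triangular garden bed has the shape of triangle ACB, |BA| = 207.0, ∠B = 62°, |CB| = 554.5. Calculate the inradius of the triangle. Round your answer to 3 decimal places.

By the law of cosines, |AC|² = |CB|² + |BA|² − 2·|CB|·|BA|·cos B = 2.4255e+05, so |AC| ≈ 492.49.
Area = ½·|CB|·|BA|·sin B ≈ 50673.
Semiperimeter s = (554.5+207+492.49)/2 = 626.99.
Inradius = area/s = 50673/626.99 ≈ 80.819.

80.819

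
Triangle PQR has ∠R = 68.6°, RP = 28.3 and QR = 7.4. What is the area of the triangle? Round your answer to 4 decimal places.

Area = ½·QR·RP·sin R ≈ 97.491.

97.4909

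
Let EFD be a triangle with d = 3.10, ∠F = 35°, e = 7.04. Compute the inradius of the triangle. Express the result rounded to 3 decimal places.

By the law of cosines, f² = d² + e² − 2·d·e·cos F = 23.417, so f ≈ 4.8391.
Area = ½·d·e·sin F ≈ 6.2589.
Semiperimeter s = (7.04+4.8391+3.1)/2 = 7.4896.
Inradius = area/s = 6.2589/7.4896 ≈ 0.83568.

0.836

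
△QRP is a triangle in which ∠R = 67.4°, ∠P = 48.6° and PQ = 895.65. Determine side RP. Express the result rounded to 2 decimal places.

871.96

The third angle is ∠Q = 180° − ∠R − ∠P = 64.00°.
Law of sines: RP = PQ·sin Q/sin R ≈ 871.96.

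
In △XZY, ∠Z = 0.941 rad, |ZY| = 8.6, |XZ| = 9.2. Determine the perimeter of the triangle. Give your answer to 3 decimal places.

By the law of cosines, |YX|² = |XZ|² + |ZY|² − 2·|XZ|·|ZY|·cos Z = 65.4, so |YX| ≈ 8.087.
Semiperimeter s = (8.6+8.087+9.2)/2 = 12.944.
Perimeter = 8.6 + 8.087 + 9.2 = 25.887.

25.887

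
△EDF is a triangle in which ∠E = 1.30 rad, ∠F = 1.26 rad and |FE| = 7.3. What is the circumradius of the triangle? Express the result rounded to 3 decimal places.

R ≈ 6.644

The third angle is ∠D = π − ∠F − ∠E = 0.582 rad.
Law of sines: |DF| = |FE|·sin E/sin D ≈ 12.804.
Law of sines: |ED| = |FE|·sin F/sin D ≈ 12.652.
Circumradius = |FE|/(2 sin D) ≈ 6.6442.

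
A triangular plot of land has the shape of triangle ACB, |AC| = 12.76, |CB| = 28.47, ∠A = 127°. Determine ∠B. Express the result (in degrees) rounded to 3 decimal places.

Law of sines: sin B = |AC|·sin A/|CB| ≈ 0.35794.
Since |CB| ≥ |AC|, only the acute value applies: ∠B ≈ 20.97°.
Then ∠C = 180° − ∠A − ∠B ≈ 32.03°.

∠B ≈ 20.974°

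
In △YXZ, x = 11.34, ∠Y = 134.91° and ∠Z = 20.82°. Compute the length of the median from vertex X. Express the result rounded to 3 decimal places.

14.381

The third angle is ∠X = 180° − ∠Z − ∠Y = 24.27°.
Law of sines: y = x·sin Y/sin X ≈ 19.539.
Law of sines: z = x·sin Z/sin X ≈ 9.806.
Median from X: ½√(2·z² + 2·y² − x²) ≈ 14.381.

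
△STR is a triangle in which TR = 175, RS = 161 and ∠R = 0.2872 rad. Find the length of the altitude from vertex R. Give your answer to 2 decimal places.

By the law of cosines, ST² = TR² + RS² − 2·TR·RS·cos R = 2504.1, so ST ≈ 50.041.
Area = ½·TR·RS·sin R ≈ 3990.5.
The altitude from R has length 2·area/ST ≈ 159.49.

159.49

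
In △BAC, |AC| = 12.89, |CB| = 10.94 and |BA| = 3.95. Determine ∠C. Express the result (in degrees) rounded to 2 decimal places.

By the law of cosines, cos C = (|AC|² + |CB|² − |BA|²) / (2·|AC|·|CB|) ≈ 0.95816, so ∠C ≈ 16.63°.

16.63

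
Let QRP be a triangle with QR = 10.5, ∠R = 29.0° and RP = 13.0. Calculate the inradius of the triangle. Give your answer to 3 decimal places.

By the law of cosines, PQ² = QR² + RP² − 2·QR·RP·cos R = 40.479, so PQ ≈ 6.3623.
Area = ½·QR·RP·sin R ≈ 33.088.
Semiperimeter s = (13+6.3623+10.5)/2 = 14.931.
Inradius = area/s = 33.088/14.931 ≈ 2.2161.

r ≈ 2.216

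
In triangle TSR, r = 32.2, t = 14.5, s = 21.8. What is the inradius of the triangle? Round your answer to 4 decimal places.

3.8363

Semiperimeter p = (14.5 + 21.8 + 32.2)/2 = 34.25.
Heron's formula: area = √(34.25·19.75·12.45·2.05) ≈ 131.39.
Inradius = area/p = 131.39/34.25 ≈ 3.8363.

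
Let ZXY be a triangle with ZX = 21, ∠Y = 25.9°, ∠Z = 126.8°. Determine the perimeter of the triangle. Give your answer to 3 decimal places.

The third angle is ∠X = 180° − ∠Y − ∠Z = 27.30°.
Law of sines: XY = ZX·sin Z/sin Y ≈ 38.497.
Law of sines: YZ = ZX·sin X/sin Y ≈ 22.05.
Semiperimeter s = (38.497+22.05+21)/2 = 40.773.
Perimeter = 38.497 + 22.05 + 21 = 81.547.

81.547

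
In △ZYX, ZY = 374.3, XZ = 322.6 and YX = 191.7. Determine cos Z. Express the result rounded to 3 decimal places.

By the law of cosines, cos Z = (XZ² + ZY² − YX²) / (2·XZ·ZY) ≈ 0.85890, so ∠Z ≈ 30.81°.

0.859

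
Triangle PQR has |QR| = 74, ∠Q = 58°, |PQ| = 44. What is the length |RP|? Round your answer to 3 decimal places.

By the law of cosines, |RP|² = |PQ|² + |QR|² − 2·|PQ|·|QR|·cos Q = 3961.2, so |RP| ≈ 62.938.

62.938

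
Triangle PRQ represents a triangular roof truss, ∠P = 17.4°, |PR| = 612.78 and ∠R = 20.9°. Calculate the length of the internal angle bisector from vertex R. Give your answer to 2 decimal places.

The third angle is ∠Q = 180° − ∠P − ∠R = 141.70°.
Law of sines: |RQ| = |PR|·sin P/sin Q ≈ 295.66.
Law of sines: |QP| = |PR|·sin R/sin Q ≈ 352.71.
The bisector from R has length 2·|PR|·|RQ|·cos(∠R/2)/(|PR|+|RQ|) ≈ 392.26.

392.26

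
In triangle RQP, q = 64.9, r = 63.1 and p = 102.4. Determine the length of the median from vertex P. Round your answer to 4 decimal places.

Median from P: ½√(2·r² + 2·q² − p²) ≈ 38.411.

m_P ≈ 38.4105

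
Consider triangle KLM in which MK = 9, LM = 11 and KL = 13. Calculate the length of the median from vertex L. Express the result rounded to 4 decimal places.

Median from L: ½√(2·KL² + 2·LM² − MK²) ≈ 11.169.

11.1692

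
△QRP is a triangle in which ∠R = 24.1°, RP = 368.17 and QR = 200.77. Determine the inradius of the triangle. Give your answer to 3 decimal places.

r ≈ 39.137

By the law of cosines, PQ² = QR² + RP² − 2·QR·RP·cos R = 40909, so PQ ≈ 202.26.
Area = ½·QR·RP·sin R ≈ 15091.
Semiperimeter s = (368.17+202.26+200.77)/2 = 385.6.
Inradius = area/s = 15091/385.6 ≈ 39.137.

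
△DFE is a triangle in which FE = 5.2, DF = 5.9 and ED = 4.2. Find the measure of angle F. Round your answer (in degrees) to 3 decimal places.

By the law of cosines, cos F = (DF² + FE² − ED²) / (2·DF·FE) ≈ 0.72050, so ∠F ≈ 43.90°.

43.904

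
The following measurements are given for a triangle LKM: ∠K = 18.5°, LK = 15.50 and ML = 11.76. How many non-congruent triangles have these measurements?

2

LK·sin K = 15.50·sin(18.5°) ≈ 4.918.
Since LK sin K < ML < LK (4.918 < 11.76 < 15.50), two triangles exist.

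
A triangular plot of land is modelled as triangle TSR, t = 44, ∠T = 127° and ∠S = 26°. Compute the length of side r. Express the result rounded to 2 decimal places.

25.01

The third angle is ∠R = 180° − ∠T − ∠S = 27.00°.
Law of sines: r = t·sin R/sin T ≈ 25.012.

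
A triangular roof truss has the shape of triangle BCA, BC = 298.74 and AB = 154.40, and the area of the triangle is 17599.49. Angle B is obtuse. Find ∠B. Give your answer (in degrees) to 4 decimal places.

∠B ≈ 130.2605°

From area = ½·AB·BC·sin B, we get sin B = 2·area/(AB·BC) ≈ 0.76311.
Taking the obtuse solution, ∠B ≈ 130.26°.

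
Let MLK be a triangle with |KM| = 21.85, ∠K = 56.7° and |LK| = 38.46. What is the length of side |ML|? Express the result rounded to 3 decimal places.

32.154

By the law of cosines, |ML|² = |LK|² + |KM|² − 2·|LK|·|KM|·cos K = 1033.9, so |ML| ≈ 32.154.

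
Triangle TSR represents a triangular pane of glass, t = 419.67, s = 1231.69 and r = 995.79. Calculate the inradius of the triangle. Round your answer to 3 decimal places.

143.418

Semiperimeter p = (419.67 + 1231.7 + 995.79)/2 = 1323.6.
Heron's formula: area = √(1323.6·903.9·91.885·327.79) ≈ 1.8982e+05.
Inradius = area/p = 1.8982e+05/1323.6 ≈ 143.42.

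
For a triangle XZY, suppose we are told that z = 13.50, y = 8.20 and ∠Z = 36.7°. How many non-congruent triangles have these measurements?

1

y·sin Z = 8.20·sin(36.7°) ≈ 4.901.
Since z ≥ y, exactly one triangle exists.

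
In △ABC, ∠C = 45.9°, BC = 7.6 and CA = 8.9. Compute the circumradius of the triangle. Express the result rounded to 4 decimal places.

By the law of cosines, AB² = BC² + CA² − 2·BC·CA·cos C = 42.827, so AB ≈ 6.5442.
Area = ½·BC·CA·sin C ≈ 24.287.
Circumradius = AB/(2 sin C) ≈ 4.5565.

4.5565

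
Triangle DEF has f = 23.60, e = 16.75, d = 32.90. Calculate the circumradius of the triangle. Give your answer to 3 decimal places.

By the law of cosines, cos D = (e² + f² − d²) / (2·e·f) ≈ -0.30975, so ∠D ≈ 108.04°.
Circumradius = d/(2 sin D) ≈ 17.301.

R ≈ 17.301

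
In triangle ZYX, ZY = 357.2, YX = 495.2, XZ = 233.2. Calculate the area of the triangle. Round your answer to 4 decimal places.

area ≈ 38531.2287

Semiperimeter s = (495.2 + 233.2 + 357.2)/2 = 542.8.
Heron's formula: area = √(542.8·47.6·309.6·185.6) ≈ 38531.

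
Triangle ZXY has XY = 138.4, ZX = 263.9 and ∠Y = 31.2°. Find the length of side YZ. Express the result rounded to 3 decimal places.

Law of sines: sin Z = XY·sin Y/ZX ≈ 0.27167.
Since ZX ≥ XY, only the acute value applies: ∠Z ≈ 15.76°.
Then ∠X = 180° − ∠Y − ∠Z ≈ 133.04°.
Law of sines gives YZ = ZX·sin X/sin Y ≈ 372.36.

372.357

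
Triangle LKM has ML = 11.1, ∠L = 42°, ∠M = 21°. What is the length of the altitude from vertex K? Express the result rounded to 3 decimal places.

The third angle is ∠K = 180° − ∠M − ∠L = 117.00°.
Law of sines: KM = ML·sin L/sin K ≈ 8.3359.
Law of sines: LK = ML·sin M/sin K ≈ 4.4645.
Area = ½·ML·KM·sin M ≈ 16.58.
The altitude from K has length 2·area/ML ≈ 2.9873.

2.987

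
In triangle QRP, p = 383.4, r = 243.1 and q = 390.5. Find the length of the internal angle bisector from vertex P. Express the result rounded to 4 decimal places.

By the law of cosines, cos P = (q² + r² − p²) / (2·q·r) ≈ 0.34021, so ∠P ≈ 70.11°.
The bisector from P has length 2·q·r·cos(∠P/2)/(q+r) ≈ 245.3.

t_P ≈ 245.2968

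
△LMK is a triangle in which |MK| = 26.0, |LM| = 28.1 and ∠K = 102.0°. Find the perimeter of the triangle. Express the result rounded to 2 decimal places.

Law of sines: sin L = |MK|·sin K/|LM| ≈ 0.90505.
Since |LM| ≥ |MK|, only the acute value applies: ∠L ≈ 64.83°.
Then ∠M = 180° − ∠K − ∠L ≈ 13.17°.
Law of sines gives |KL| = |LM|·sin M/sin K ≈ 6.5455.
Semiperimeter s = (26+6.5455+28.1)/2 = 30.323.
Perimeter = 26 + 6.5455 + 28.1 = 60.646.

perimeter ≈ 60.65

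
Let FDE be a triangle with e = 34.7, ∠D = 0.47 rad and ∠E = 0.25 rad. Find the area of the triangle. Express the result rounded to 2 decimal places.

The third angle is ∠F = π − ∠D − ∠E = 2.422 rad.
Law of sines: f = e·sin F/sin E ≈ 92.483.
Law of sines: d = e·sin D/sin E ≈ 63.52.
Area = ½·e·f·sin D ≈ 726.69.

area ≈ 726.69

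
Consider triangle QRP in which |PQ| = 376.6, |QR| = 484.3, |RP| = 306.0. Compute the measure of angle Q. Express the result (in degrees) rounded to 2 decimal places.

39.19

By the law of cosines, cos Q = (|PQ|² + |QR|² − |RP|²) / (2·|PQ|·|QR|) ≈ 0.77510, so ∠Q ≈ 39.19°.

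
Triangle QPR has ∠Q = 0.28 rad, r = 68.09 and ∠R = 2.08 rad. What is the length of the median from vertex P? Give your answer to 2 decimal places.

42.38

The third angle is ∠P = π − ∠R − ∠Q = 0.782 rad.
Law of sines: q = r·sin Q/sin R ≈ 21.551.
Law of sines: p = r·sin P/sin R ≈ 54.932.
Median from P: ½√(2·r² + 2·q² − p²) ≈ 42.379.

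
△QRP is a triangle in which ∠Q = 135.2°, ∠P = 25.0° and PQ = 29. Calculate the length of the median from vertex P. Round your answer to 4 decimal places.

The third angle is ∠R = 180° − ∠P − ∠Q = 19.80°.
Law of sines: RP = PQ·sin Q/sin R ≈ 60.325.
Law of sines: QR = PQ·sin P/sin R ≈ 36.181.
Median from P: ½√(2·RP² + 2·PQ² − QR²) ≈ 43.735.

m_P ≈ 43.7354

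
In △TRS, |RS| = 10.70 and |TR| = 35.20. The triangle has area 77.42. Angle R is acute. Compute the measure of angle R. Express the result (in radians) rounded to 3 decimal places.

From area = ½·|TR|·|RS|·sin R, we get sin R = 2·area/(|TR|·|RS|) ≈ 0.41111.
Taking the acute solution, ∠R ≈ 0.424 rad.

∠R ≈ 0.424 rad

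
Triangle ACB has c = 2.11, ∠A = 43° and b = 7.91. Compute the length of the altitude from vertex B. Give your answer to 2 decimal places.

By the law of cosines, a² = c² + b² − 2·c·b·cos A = 42.607, so a ≈ 6.5274.
Area = ½·c·b·sin A ≈ 5.6913.
The altitude from B has length 2·area/b ≈ 1.439.

1.44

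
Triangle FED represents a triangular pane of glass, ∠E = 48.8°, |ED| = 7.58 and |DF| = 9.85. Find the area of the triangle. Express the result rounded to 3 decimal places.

area ≈ 37.139

Law of sines: sin F = |ED|·sin E/|DF| ≈ 0.57902.
Since |DF| ≥ |ED|, only the acute value applies: ∠F ≈ 35.38°.
Then ∠D = 180° − ∠E − ∠F ≈ 95.82°.
Law of sines gives |FE| = |DF|·sin D/sin E ≈ 13.024.
Area = ½·|DF|·|ED|·sin D ≈ 37.139.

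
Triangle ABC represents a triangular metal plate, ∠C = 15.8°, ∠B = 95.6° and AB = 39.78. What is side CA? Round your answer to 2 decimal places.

145.40

The third angle is ∠A = 180° − ∠B − ∠C = 68.60°.
Law of sines: CA = AB·sin B/sin C ≈ 145.4.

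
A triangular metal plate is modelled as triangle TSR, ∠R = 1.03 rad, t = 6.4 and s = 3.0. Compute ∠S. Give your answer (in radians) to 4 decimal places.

By the law of cosines, r² = t² + s² − 2·t·s·cos R = 30.191, so r ≈ 5.4946.
Law of cosines again: cos S = (r² + t² − s²)/(2·r·t) ≈ 0.88369, so ∠S ≈ 0.487 rad.

∠S ≈ 0.4871 rad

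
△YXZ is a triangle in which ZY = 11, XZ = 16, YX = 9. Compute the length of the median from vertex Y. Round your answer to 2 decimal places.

6.08

Median from Y: ½√(2·ZY² + 2·YX² − XZ²) ≈ 6.0828.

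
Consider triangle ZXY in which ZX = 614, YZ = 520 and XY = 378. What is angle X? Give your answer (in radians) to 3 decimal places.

By the law of cosines, cos X = (ZX² + XY² − YZ²) / (2·ZX·XY) ≈ 0.53746, so ∠X ≈ 1.003 rad.

1.003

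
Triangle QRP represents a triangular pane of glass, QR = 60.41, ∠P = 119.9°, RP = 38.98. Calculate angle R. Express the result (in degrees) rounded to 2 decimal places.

26.09

Law of sines: sin Q = RP·sin P/QR ≈ 0.55937.
Since QR ≥ RP, only the acute value applies: ∠Q ≈ 34.01°.
Then ∠R = 180° − ∠P − ∠Q ≈ 26.09°.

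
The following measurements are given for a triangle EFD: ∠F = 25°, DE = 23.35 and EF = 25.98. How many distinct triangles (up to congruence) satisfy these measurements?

2

EF·sin F = 25.98·sin(25°) ≈ 10.98.
Since EF sin F < DE < EF (10.98 < 23.35 < 25.98), two triangles exist.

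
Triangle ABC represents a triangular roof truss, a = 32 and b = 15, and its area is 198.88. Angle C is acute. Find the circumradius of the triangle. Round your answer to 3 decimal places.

R ≈ 16.096

From area = ½·a·b·sin C, we get sin C = 2·area/(a·b) ≈ 0.82867.
Taking the acute solution, ∠C ≈ 55.96°.
Law of cosines then gives c ≈ 26.677.
Circumradius = c/(2 sin C) ≈ 16.096.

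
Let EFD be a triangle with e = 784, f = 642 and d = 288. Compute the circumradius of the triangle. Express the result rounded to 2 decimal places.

By the law of cosines, cos E = (f² + d² − e²) / (2·f·d) ≈ -0.32328, so ∠E ≈ 108.86°.
Circumradius = e/(2 sin E) ≈ 414.24.

R ≈ 414.24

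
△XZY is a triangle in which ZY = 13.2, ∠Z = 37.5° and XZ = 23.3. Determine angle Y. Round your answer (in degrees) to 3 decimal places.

By the law of cosines, YX² = XZ² + ZY² − 2·XZ·ZY·cos Z = 229.12, so YX ≈ 15.137.
Law of cosines again: cos Y = (ZY² + YX² − XZ²)/(2·ZY·YX) ≈ -0.34916, so ∠Y ≈ 110.44°.

∠Y ≈ 110.436°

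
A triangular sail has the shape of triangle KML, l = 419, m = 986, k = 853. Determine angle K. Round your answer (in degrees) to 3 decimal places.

By the law of cosines, cos K = (m² + l² − k²) / (2·m·l) ≈ 0.50849, so ∠K ≈ 59.44°.

59.437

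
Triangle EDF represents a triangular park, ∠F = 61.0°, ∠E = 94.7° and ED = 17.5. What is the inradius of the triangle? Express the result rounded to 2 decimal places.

The third angle is ∠D = 180° − ∠F − ∠E = 24.30°.
Law of sines: DF = ED·sin E/sin F ≈ 19.941.
Law of sines: FE = ED·sin D/sin F ≈ 8.2339.
Area = ½·ED·DF·sin D ≈ 71.804.
Semiperimeter s = (19.941+8.2339+17.5)/2 = 22.838.
Inradius = area/s = 71.804/22.838 ≈ 3.1441.

r ≈ 3.14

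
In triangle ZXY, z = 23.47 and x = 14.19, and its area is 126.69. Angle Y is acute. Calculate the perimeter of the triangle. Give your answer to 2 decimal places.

perimeter ≈ 55.55

From area = ½·z·x·sin Y, we get sin Y = 2·area/(z·x) ≈ 0.76081.
Taking the acute solution, ∠Y ≈ 49.54°.
Law of cosines then gives y ≈ 17.887.
Perimeter = 23.47 + 14.19 + 17.887 = 55.547.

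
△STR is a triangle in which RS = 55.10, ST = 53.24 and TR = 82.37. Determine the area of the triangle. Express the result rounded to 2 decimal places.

area ≈ 1448.84

Semiperimeter s = (82.37 + 55.1 + 53.24)/2 = 95.355.
Heron's formula: area = √(95.355·12.985·40.255·42.115) ≈ 1448.8.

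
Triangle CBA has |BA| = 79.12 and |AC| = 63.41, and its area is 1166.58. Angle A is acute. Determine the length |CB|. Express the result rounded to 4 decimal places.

37.3880

From area = ½·|BA|·|AC|·sin A, we get sin A = 2·area/(|BA|·|AC|) ≈ 0.46505.
Taking the acute solution, ∠A ≈ 27.71°.
Law of cosines then gives |CB| ≈ 37.388.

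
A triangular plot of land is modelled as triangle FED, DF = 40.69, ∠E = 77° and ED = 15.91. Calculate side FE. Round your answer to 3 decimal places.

Law of sines: sin F = ED·sin E/DF ≈ 0.38098.
Since DF ≥ ED, only the acute value applies: ∠F ≈ 22.39°.
Then ∠D = 180° − ∠E − ∠F ≈ 80.61°.
Law of sines gives FE = DF·sin D/sin E ≈ 41.2.

41.200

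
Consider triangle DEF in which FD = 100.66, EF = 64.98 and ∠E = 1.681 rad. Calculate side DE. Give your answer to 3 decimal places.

70.062

Law of sines: sin D = EF·sin E/FD ≈ 0.64162.
Since FD ≥ EF, only the acute value applies: ∠D ≈ 0.697 rad.
Then ∠F = π − ∠E − ∠D ≈ 0.764 rad.
Law of sines gives DE = FD·sin F/sin E ≈ 70.062.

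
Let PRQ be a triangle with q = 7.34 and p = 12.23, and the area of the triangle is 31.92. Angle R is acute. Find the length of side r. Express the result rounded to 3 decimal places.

8.788

From area = ½·q·p·sin R, we get sin R = 2·area/(q·p) ≈ 0.71116.
Taking the acute solution, ∠R ≈ 45.33°.
Law of cosines then gives r ≈ 8.7881.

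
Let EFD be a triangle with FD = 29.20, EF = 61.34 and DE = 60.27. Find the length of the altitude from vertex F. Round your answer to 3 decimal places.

28.578

Semiperimeter s = (29.2 + 60.27 + 61.34)/2 = 75.405.
Heron's formula: area = √(75.405·46.205·15.135·14.065) ≈ 861.2.
The altitude from F has length 2·area/DE ≈ 28.578.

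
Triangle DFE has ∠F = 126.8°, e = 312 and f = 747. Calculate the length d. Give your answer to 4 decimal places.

Law of sines: sin E = e·sin F/f ≈ 0.33444.
Since f ≥ e, only the acute value applies: ∠E ≈ 19.54°.
Then ∠D = 180° − ∠F − ∠E ≈ 33.66°.
Law of sines gives d = f·sin D/sin F ≈ 517.09.

517.0896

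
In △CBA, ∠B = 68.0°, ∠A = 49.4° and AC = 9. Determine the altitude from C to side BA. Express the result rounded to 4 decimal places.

6.8334

The third angle is ∠C = 180° − ∠B − ∠A = 62.60°.
Law of sines: BA = AC·sin C/sin B ≈ 8.6179.
Law of sines: CB = AC·sin A/sin B ≈ 7.3701.
Area = ½·AC·BA·sin A ≈ 29.445.
The altitude from C has length 2·area/BA ≈ 6.8334.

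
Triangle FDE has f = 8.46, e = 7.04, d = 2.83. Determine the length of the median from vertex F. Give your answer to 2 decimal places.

Median from F: ½√(2·d² + 2·e² − f²) ≈ 3.3004.

3.30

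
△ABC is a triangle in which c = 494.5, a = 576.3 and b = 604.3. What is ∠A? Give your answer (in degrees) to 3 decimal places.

62.325

By the law of cosines, cos A = (b² + c² − a²) / (2·b·c) ≈ 0.46446, so ∠A ≈ 62.32°.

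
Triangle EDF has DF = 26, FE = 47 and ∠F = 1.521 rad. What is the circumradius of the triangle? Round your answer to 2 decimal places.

26.32

By the law of cosines, ED² = DF² + FE² − 2·DF·FE·cos F = 2763.3, so ED ≈ 52.568.
Area = ½·DF·FE·sin F ≈ 610.24.
Circumradius = ED/(2 sin F) ≈ 26.316.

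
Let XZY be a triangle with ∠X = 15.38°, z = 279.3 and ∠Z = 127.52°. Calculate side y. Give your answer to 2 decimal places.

The third angle is ∠Y = 180° − ∠X − ∠Z = 37.10°.
Law of sines: y = z·sin Y/sin Z ≈ 212.42.

212.42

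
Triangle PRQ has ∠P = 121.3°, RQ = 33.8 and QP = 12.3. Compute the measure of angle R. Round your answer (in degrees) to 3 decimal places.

Law of sines: sin R = QP·sin P/RQ ≈ 0.31094.
Since RQ ≥ QP, only the acute value applies: ∠R ≈ 18.12°.
Then ∠Q = 180° − ∠P − ∠R ≈ 40.58°.

∠R ≈ 18.116°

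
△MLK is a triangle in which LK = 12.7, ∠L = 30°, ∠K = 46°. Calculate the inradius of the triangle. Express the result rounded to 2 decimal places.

The third angle is ∠M = 180° − ∠L − ∠K = 104.00°.
Law of sines: KM = LK·sin L/sin M ≈ 6.5444.
Law of sines: ML = LK·sin K/sin M ≈ 9.4153.
Area = ½·LK·KM·sin K ≈ 29.894.
Semiperimeter s = (12.7+6.5444+9.4153)/2 = 14.33.
Inradius = area/s = 29.894/14.33 ≈ 2.0861.

2.09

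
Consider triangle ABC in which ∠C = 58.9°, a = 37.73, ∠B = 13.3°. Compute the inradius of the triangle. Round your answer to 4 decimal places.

3.6460

The third angle is ∠A = 180° − ∠B − ∠C = 107.80°.
Law of sines: b = a·sin B/sin A ≈ 9.1162.
Law of sines: c = a·sin C/sin A ≈ 33.931.
Area = ½·a·b·sin C ≈ 147.26.
Semiperimeter s = (37.73+9.1162+33.931)/2 = 40.389.
Inradius = area/s = 147.26/40.389 ≈ 3.646.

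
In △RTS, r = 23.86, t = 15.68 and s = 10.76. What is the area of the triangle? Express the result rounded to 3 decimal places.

area ≈ 66.492

Semiperimeter p = (23.86 + 15.68 + 10.76)/2 = 25.15.
Heron's formula: area = √(25.15·1.29·9.47·14.39) ≈ 66.492.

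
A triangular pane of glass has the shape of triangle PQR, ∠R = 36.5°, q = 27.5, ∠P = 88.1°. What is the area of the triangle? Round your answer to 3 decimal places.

area ≈ 273.094

The third angle is ∠Q = 180° − ∠R − ∠P = 55.40°.
Law of sines: p = q·sin P/sin Q ≈ 33.39.
Law of sines: r = q·sin R/sin Q ≈ 19.872.
Area = ½·q·p·sin R ≈ 273.09.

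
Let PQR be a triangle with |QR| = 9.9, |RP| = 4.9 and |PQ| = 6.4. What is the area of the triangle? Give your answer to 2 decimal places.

Semiperimeter s = (9.9 + 4.9 + 6.4)/2 = 10.6.
Heron's formula: area = √(10.6·0.7·5.7·4.2) ≈ 13.328.

13.33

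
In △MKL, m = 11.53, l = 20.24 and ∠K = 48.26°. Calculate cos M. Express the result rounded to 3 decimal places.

cos M ≈ 0.825

By the law of cosines, k² = l² + m² − 2·l·m·cos K = 231.87, so k ≈ 15.227.
Law of cosines again: cos M = (k² + l² − m²)/(2·k·l) ≈ 0.82509, so ∠M ≈ 34.40°.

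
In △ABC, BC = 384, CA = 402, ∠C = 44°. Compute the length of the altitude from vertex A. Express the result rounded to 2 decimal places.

By the law of cosines, AB² = BC² + CA² − 2·BC·CA·cos C = 86974, so AB ≈ 294.91.
Area = ½·BC·CA·sin C ≈ 53617.
The altitude from A has length 2·area/BC ≈ 279.25.

279.25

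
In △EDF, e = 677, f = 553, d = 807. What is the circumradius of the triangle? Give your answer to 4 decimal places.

R ≈ 408.1656

By the law of cosines, cos E = (d² + f² − e²) / (2·d·f) ≈ 0.55877, so ∠E ≈ 0.978 rad.
Circumradius = e/(2 sin E) ≈ 408.17.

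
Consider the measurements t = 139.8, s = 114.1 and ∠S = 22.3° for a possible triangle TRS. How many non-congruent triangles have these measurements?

2

t·sin S = 139.8·sin(22.3°) ≈ 53.05.
Since t sin S < s < t (53.05 < 114.1 < 139.8), two triangles exist.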